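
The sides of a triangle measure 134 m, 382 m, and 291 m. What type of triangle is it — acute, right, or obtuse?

obtuse

Compare the square of the longest side to the sum of squares of the other two: 134² + 291² = 102637 < 145924 = 382².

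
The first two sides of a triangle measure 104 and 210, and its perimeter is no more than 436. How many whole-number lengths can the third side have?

Triangle inequality: 106 < x < 314. Perimeter ≤ 436 gives x ≤ 436 − 104 − 210 = 122.
So 106 < x ≤ 122; integers 107 through 122: 16 values.

16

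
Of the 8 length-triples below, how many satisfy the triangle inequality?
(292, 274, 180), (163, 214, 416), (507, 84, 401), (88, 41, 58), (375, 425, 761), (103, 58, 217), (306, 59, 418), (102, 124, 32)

(180,274,292): 180+274 > 292 → valid
(163,214,416): 163+214 ≤ 416 → not valid
(84,401,507): 84+401 ≤ 507 → not valid
(41,58,88): 41+58 > 88 → valid
(375,425,761): 375+425 > 761 → valid
(58,103,217): 58+103 ≤ 217 → not valid
(59,306,418): 59+306 ≤ 418 → not valid
(32,102,124): 32+102 > 124 → valid
4 of the 8 triples form a triangle.

4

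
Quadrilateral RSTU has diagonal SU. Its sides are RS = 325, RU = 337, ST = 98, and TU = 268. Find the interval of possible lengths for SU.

170 < SU < 366

From triangle RSU: |325 − 337| < SU < 325 + 337, i.e. 12 < SU < 662.
From triangle TSU: 170 < SU < 366.
Both must hold, so SU lies in the intersection.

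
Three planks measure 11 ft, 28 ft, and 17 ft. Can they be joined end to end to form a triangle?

No

The two shorter sides sum to 28, exactly equal to the longest side 28.
That gives only a degenerate (flat) triangle — the inequality must be strict.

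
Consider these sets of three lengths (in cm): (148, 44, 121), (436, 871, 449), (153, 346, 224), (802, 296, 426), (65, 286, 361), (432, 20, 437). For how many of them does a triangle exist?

4

(44,121,148): 44+121 > 148 → valid
(436,449,871): 436+449 > 871 → valid
(153,224,346): 153+224 > 346 → valid
(296,426,802): 296+426 ≤ 802 → not valid
(65,286,361): 65+286 ≤ 361 → not valid
(20,432,437): 20+432 > 437 → valid
4 of the 6 triples form a triangle.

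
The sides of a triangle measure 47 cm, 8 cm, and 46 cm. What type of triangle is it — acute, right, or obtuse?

Compare the square of the longest side to the sum of squares of the other two: 8² + 46² = 2180 < 2209 = 47².

obtuse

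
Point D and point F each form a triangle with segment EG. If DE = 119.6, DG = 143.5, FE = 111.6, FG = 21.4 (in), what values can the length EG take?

90.2 < EG < 133.0

From triangle DEG: |119.6 − 143.5| < EG < 119.6 + 143.5, i.e. 23.9 < EG < 263.1.
From triangle FEG: 90.2 < EG < 133.0.
Both must hold, so EG lies in the intersection.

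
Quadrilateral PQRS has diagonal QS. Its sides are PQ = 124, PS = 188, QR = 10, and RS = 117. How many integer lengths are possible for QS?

From triangle PQS: 64 < QS < 312.
From triangle RQS: 107 < QS < 127.
Intersection: 107 < QS < 127, so integers 108 through 126: 19 values.

19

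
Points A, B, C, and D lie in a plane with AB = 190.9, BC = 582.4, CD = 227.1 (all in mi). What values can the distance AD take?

164.4 ≤ AD ≤ 1000.4 mi

The maximum is all hops collinear in one direction: 190.9 + 582.4 + 227.1 = 1000.4.
The longest hop is 582.4; the others sum to 418.0. Folding the others back against it leaves at least 582.4 − 418.0 = 164.4.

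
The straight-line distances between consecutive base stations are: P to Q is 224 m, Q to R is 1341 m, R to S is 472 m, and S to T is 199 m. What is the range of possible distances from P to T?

The maximum is all hops collinear in one direction: 224 + 1341 + 472 + 199 = 2236.
The longest hop is 1341; the others sum to 895. Folding the others back against it leaves at least 1341 − 895 = 446.

446 ≤ PT ≤ 2236 m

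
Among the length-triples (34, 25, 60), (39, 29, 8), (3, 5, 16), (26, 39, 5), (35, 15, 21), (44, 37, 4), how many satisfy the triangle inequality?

(25,34,60): 25+34 ≤ 60 → not valid
(8,29,39): 8+29 ≤ 39 → not valid
(3,5,16): 3+5 ≤ 16 → not valid
(5,26,39): 5+26 ≤ 39 → not valid
(15,21,35): 15+21 > 35 → valid
(4,37,44): 4+37 ≤ 44 → not valid
1 of the 6 triples forms a triangle.

1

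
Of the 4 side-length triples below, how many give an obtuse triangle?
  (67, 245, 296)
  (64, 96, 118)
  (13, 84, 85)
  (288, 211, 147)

3

(67,245,296): 67²+245² = 64514 < 87616 = 296² → obtuse
(64,96,118): 64²+96² = 13312 < 13924 = 118² → obtuse
(13,84,85): 13²+84² = 7225 = 85² → right
(288,211,147): 147²+211² = 66130 < 82944 = 288² → obtuse
3 of the 4 are obtuse.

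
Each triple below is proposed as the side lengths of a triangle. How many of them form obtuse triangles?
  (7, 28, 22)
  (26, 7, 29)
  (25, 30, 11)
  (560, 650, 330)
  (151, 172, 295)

4

(7,28,22): 7²+22² = 533 < 784 = 28² → obtuse
(26,7,29): 7²+26² = 725 < 841 = 29² → obtuse
(25,30,11): 11²+25² = 746 < 900 = 30² → obtuse
(560,650,330): 330²+560² = 422500 = 650² → right
(151,172,295): 151²+172² = 52385 < 87025 = 295² → obtuse
4 of the 5 are obtuse.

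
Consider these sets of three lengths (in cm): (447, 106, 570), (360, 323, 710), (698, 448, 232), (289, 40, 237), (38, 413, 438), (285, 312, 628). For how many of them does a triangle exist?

(106,447,570): 106+447 ≤ 570 → not valid
(323,360,710): 323+360 ≤ 710 → not valid
(232,448,698): 232+448 ≤ 698 → not valid
(40,237,289): 40+237 ≤ 289 → not valid
(38,413,438): 38+413 > 438 → valid
(285,312,628): 285+312 ≤ 628 → not valid
1 of the 6 triples forms a triangle.

1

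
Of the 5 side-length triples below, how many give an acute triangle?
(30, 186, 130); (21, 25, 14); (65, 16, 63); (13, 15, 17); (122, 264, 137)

(30,186,130): 30+130 ≤ 186, not a triangle
(21,25,14): 14²+21² = 637 > 625 = 25² → acute
(65,16,63): 16²+63² = 4225 = 65² → right
(13,15,17): 13²+15² = 394 > 289 = 17² → acute
(122,264,137): 122+137 ≤ 264, not a triangle
2 of the 5 are acute.

2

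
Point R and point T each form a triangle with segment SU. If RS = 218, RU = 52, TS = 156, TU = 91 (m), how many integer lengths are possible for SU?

80

From triangle RSU: 166 < SU < 270.
From triangle TSU: 65 < SU < 247.
Intersection: 166 < SU < 247, so integers 167 through 246: 80 values.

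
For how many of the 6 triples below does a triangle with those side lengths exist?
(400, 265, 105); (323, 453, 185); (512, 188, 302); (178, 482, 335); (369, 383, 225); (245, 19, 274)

(105,265,400): 105+265 ≤ 400 → not valid
(185,323,453): 185+323 > 453 → valid
(188,302,512): 188+302 ≤ 512 → not valid
(178,335,482): 178+335 > 482 → valid
(225,369,383): 225+369 > 383 → valid
(19,245,274): 19+245 ≤ 274 → not valid
3 of the 6 triples form a triangle.

3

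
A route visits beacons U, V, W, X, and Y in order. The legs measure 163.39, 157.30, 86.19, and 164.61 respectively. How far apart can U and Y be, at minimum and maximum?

0 ≤ UY ≤ 571.49

The maximum is all hops collinear in one direction: 163.39 + 157.30 + 86.19 + 164.61 = 571.49.
The longest hop is 164.61; the others sum to 406.88. Since 164.61 ≤ 406.88, the path can fold back on itself completely, so the minimum distance is 0.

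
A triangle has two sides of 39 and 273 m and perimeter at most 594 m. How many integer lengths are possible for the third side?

48

Triangle inequality: 234 < x < 312. Perimeter ≤ 594 gives x ≤ 594 − 39 − 273 = 282.
So 234 < x ≤ 282; integers 235 through 282: 48 values.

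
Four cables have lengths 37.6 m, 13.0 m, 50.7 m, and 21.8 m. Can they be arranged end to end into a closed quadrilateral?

Yes

A quadrilateral exists iff every side is shorter than the sum of the others — equivalently, the longest side is less than the sum of the rest.
Longest side 50.7 < 72.4 (sum of the remaining 3), so yes.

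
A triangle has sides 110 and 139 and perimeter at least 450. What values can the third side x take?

201 ≤ x < 249

Triangle inequality alone gives 29 < x < 249.
The perimeter condition gives x ≥ 450 − 110 − 139 = 201.
Intersecting the two: 201 ≤ x < 249.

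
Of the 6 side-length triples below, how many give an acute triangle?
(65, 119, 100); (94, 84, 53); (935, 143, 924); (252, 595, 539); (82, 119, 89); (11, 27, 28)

(65,119,100): 65²+100² = 14225 > 14161 = 119² → acute
(94,84,53): 53²+84² = 9865 > 8836 = 94² → acute
(935,143,924): 143²+924² = 874225 = 935² → right
(252,595,539): 252²+539² = 354025 = 595² → right
(82,119,89): 82²+89² = 14645 > 14161 = 119² → acute
(11,27,28): 11²+27² = 850 > 784 = 28² → acute
4 of the 6 are acute.

4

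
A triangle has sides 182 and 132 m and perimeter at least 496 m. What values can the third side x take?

182 ≤ x < 314 m

Triangle inequality alone gives 50 < x < 314.
The perimeter condition gives x ≥ 496 − 182 − 132 = 182.
Intersecting the two: 182 ≤ x < 314.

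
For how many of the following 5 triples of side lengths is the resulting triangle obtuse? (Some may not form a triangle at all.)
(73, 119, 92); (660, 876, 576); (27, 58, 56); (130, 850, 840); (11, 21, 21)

1

(73,119,92): 73²+92² = 13793 < 14161 = 119² → obtuse
(660,876,576): 576²+660² = 767376 = 876² → right
(27,58,56): 27²+56² = 3865 > 3364 = 58² → acute
(130,850,840): 130²+840² = 722500 = 850² → right
(11,21,21): 11²+21² = 562 > 441 = 21² → acute
1 of the 5 is obtuse.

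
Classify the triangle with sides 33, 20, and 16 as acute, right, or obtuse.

Compare the square of the longest side to the sum of squares of the other two: 16² + 20² = 656 < 1089 = 33².

obtuse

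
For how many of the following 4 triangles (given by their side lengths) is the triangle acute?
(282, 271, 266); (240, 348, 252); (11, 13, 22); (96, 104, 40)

(282,271,266): 266²+271² = 144197 > 79524 = 282² → acute
(240,348,252): 240²+252² = 121104 = 348² → right
(11,13,22): 11²+13² = 290 < 484 = 22² → obtuse
(96,104,40): 40²+96² = 10816 = 104² → right
1 of the 4 is acute.

1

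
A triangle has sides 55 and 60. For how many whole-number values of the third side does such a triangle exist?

109

The third side lies in the open interval (5, 115).
Integers from 6 to 114 inclusive: 114 − 6 + 1 = 109.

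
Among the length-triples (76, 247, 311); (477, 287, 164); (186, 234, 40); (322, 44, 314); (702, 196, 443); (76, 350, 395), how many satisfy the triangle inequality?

3

(76,247,311): 76+247 > 311 → valid
(164,287,477): 164+287 ≤ 477 → not valid
(40,186,234): 40+186 ≤ 234 → not valid
(44,314,322): 44+314 > 322 → valid
(196,443,702): 196+443 ≤ 702 → not valid
(76,350,395): 76+350 > 395 → valid
3 of the 6 triples form a triangle.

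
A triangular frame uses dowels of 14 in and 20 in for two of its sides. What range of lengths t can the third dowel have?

By the triangle inequality, t must be less than 14 + 20 = 34 and greater than |14 − 20| = 6.

6 < t < 34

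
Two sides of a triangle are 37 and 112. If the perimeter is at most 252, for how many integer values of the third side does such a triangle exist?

28

Triangle inequality: 75 < x < 149. Perimeter ≤ 252 gives x ≤ 252 − 37 − 112 = 103.
So 75 < x ≤ 103; integers 76 through 103: 28 values.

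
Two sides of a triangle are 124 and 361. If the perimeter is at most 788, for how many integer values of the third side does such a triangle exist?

Triangle inequality: 237 < x < 485. Perimeter ≤ 788 gives x ≤ 788 − 124 − 361 = 303.
So 237 < x ≤ 303; integers 238 through 303: 66 values.

66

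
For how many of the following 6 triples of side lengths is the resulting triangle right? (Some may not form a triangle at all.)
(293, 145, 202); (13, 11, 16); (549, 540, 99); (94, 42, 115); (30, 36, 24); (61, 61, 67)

(293,145,202): 145²+202² = 61829 < 85849 = 293² → obtuse
(13,11,16): 11²+13² = 290 > 256 = 16² → acute
(549,540,99): 99²+540² = 301401 = 549² → right
(94,42,115): 42²+94² = 10600 < 13225 = 115² → obtuse
(30,36,24): 24²+30² = 1476 > 1296 = 36² → acute
(61,61,67): 61²+61² = 7442 > 4489 = 67² → acute
1 of the 6 is right.

1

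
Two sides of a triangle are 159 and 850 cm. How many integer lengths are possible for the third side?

The third side lies in the open interval (691, 1009).
Integers from 692 to 1008 inclusive: 1008 − 692 + 1 = 317.

317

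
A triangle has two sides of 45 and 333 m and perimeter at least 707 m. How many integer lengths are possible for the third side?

Triangle inequality: 288 < x < 378. Perimeter ≥ 707 gives x ≥ 707 − 45 − 333 = 329.
So 329 ≤ x < 378; integers 329 through 377: 49 values.

49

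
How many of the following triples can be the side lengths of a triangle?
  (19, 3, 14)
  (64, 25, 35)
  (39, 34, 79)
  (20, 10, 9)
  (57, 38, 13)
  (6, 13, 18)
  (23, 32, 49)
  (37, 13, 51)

(3,14,19): 3+14 ≤ 19 → not valid
(25,35,64): 25+35 ≤ 64 → not valid
(34,39,79): 34+39 ≤ 79 → not valid
(9,10,20): 9+10 ≤ 20 → not valid
(13,38,57): 13+38 ≤ 57 → not valid
(6,13,18): 6+13 > 18 → valid
(23,32,49): 23+32 > 49 → valid
(13,37,51): 13+37 ≤ 51 → not valid
2 of the 8 triples form a triangle.

2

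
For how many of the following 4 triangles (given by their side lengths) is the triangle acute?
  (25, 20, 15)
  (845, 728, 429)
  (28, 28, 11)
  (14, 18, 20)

2

(25,20,15): 15²+20² = 625 = 25² → right
(845,728,429): 429²+728² = 714025 = 845² → right
(28,28,11): 11²+28² = 905 > 784 = 28² → acute
(14,18,20): 14²+18² = 520 > 400 = 20² → acute
2 of the 4 are acute.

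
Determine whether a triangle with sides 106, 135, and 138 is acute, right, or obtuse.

Compare the square of the longest side to the sum of squares of the other two: 106² + 135² = 29461 > 19044 = 138².

acute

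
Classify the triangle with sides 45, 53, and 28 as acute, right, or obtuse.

right

Compare the square of the longest side to the sum of squares of the other two: 28² + 45² = 2809 = 53².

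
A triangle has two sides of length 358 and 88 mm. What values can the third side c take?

By the triangle inequality, c must be less than 358 + 88 = 446 and greater than |358 − 88| = 270.

270 < c < 446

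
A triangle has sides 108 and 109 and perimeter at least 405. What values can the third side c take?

188 ≤ c < 217

Triangle inequality alone gives 1 < c < 217.
The perimeter condition gives c ≥ 405 − 108 − 109 = 188.
Intersecting the two: 188 ≤ c < 217.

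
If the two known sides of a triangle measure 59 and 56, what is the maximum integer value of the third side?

114

The third side must be strictly less than 59 + 56 = 115.
The largest integer below 115 is 114.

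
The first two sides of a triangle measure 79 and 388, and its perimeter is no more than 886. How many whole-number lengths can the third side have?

Triangle inequality: 309 < x < 467. Perimeter ≤ 886 gives x ≤ 886 − 79 − 388 = 419.
So 309 < x ≤ 419; integers 310 through 419: 110 values.

110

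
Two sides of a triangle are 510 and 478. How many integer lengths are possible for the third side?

The third side lies in the open interval (32, 988).
Integers from 33 to 987 inclusive: 987 − 33 + 1 = 955.

955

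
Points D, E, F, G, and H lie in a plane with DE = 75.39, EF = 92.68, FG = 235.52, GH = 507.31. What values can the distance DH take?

The maximum is all hops collinear in one direction: 75.39 + 92.68 + 235.52 + 507.31 = 910.90.
The longest hop is 507.31; the others sum to 403.59. Folding the others back against it leaves at least 507.31 − 403.59 = 103.72.

103.72 ≤ DH ≤ 910.90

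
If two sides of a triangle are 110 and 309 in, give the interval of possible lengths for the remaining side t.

199 < t < 419 (in)

By the triangle inequality, t must be less than 110 + 309 = 419 and greater than |110 − 309| = 199.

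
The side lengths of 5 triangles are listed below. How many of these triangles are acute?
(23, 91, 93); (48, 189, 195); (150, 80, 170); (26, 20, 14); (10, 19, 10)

(23,91,93): 23²+91² = 8810 > 8649 = 93² → acute
(48,189,195): 48²+189² = 38025 = 195² → right
(150,80,170): 80²+150² = 28900 = 170² → right
(26,20,14): 14²+20² = 596 < 676 = 26² → obtuse
(10,19,10): 10²+10² = 200 < 361 = 19² → obtuse
1 of the 5 is acute.

1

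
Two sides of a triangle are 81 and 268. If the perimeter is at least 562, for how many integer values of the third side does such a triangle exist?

Triangle inequality: 187 < x < 349. Perimeter ≥ 562 gives x ≥ 562 − 81 − 268 = 213.
So 213 ≤ x < 349; integers 213 through 348: 136 values.

136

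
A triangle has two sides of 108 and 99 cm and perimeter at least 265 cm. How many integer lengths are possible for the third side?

149

Triangle inequality: 9 < x < 207. Perimeter ≥ 265 gives x ≥ 265 − 108 − 99 = 58.
So 58 ≤ x < 207; integers 58 through 206: 149 values.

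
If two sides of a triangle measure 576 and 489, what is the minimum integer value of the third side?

The third side must be strictly greater than |576 − 489| = 87.
The smallest integer above 87 is 88.

88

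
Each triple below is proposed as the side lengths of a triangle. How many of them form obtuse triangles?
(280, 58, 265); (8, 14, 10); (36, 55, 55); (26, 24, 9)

3

(280,58,265): 58²+265² = 73589 < 78400 = 280² → obtuse
(8,14,10): 8²+10² = 164 < 196 = 14² → obtuse
(36,55,55): 36²+55² = 4321 > 3025 = 55² → acute
(26,24,9): 9²+24² = 657 < 676 = 26² → obtuse
3 of the 4 are obtuse.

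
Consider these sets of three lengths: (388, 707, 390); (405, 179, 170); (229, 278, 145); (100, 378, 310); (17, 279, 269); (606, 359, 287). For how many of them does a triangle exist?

5

(388,390,707): 388+390 > 707 → valid
(170,179,405): 170+179 ≤ 405 → not valid
(145,229,278): 145+229 > 278 → valid
(100,310,378): 100+310 > 378 → valid
(17,269,279): 17+269 > 279 → valid
(287,359,606): 287+359 > 606 → valid
5 of the 6 triples form a triangle.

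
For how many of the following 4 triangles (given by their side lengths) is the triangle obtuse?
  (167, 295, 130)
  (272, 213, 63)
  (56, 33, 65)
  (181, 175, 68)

(167,295,130): 130²+167² = 44789 < 87025 = 295² → obtuse
(272,213,63): 63²+213² = 49338 < 73984 = 272² → obtuse
(56,33,65): 33²+56² = 4225 = 65² → right
(181,175,68): 68²+175² = 35249 > 32761 = 181² → acute
2 of the 4 are obtuse.

2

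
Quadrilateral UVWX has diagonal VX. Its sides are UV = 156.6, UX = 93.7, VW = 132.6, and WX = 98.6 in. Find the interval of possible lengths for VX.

62.9 < VX < 231.2

From triangle UVX: |156.6 − 93.7| < VX < 156.6 + 93.7, i.e. 62.9 < VX < 250.3.
From triangle WVX: 34.0 < VX < 231.2.
Both must hold, so VX lies in the intersection.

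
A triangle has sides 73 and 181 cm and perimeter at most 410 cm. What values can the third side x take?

108 < x ≤ 156

Triangle inequality alone gives 108 < x < 254.
The perimeter condition gives x ≤ 410 − 73 − 181 = 156.
Intersecting the two: 108 < x ≤ 156.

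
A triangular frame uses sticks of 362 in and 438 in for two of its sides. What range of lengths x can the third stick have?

By the triangle inequality, x must be less than 362 + 438 = 800 and greater than |362 − 438| = 76.

76 < x < 800 (in)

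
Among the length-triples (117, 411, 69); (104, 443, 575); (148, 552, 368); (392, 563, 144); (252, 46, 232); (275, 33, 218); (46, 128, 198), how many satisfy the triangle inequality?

(69,117,411): 69+117 ≤ 411 → not valid
(104,443,575): 104+443 ≤ 575 → not valid
(148,368,552): 148+368 ≤ 552 → not valid
(144,392,563): 144+392 ≤ 563 → not valid
(46,232,252): 46+232 > 252 → valid
(33,218,275): 33+218 ≤ 275 → not valid
(46,128,198): 46+128 ≤ 198 → not valid
1 of the 7 triples forms a triangle.

1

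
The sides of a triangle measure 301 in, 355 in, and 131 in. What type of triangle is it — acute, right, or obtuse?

obtuse

Compare the square of the longest side to the sum of squares of the other two: 131² + 301² = 107762 < 126025 = 355².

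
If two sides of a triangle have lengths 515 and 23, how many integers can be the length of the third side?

45

The third side lies in the open interval (492, 538).
Integers from 493 to 537 inclusive: 537 − 493 + 1 = 45.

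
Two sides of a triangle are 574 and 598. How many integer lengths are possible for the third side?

1147

The third side lies in the open interval (24, 1172).
Integers from 25 to 1171 inclusive: 1171 − 25 + 1 = 1147.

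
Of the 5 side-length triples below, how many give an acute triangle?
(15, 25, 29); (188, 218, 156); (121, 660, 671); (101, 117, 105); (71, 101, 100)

4

(15,25,29): 15²+25² = 850 > 841 = 29² → acute
(188,218,156): 156²+188² = 59680 > 47524 = 218² → acute
(121,660,671): 121²+660² = 450241 = 671² → right
(101,117,105): 101²+105² = 21226 > 13689 = 117² → acute
(71,101,100): 71²+100² = 15041 > 10201 = 101² → acute
4 of the 5 are acute.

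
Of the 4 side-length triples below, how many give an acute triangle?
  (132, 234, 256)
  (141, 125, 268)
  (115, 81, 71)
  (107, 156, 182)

2

(132,234,256): 132²+234² = 72180 > 65536 = 256² → acute
(141,125,268): 125+141 ≤ 268, not a triangle
(115,81,71): 71²+81² = 11602 < 13225 = 115² → obtuse
(107,156,182): 107²+156² = 35785 > 33124 = 182² → acute
2 of the 4 are acute.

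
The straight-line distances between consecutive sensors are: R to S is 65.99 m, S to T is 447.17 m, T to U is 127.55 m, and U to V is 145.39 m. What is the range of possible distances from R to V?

The maximum is all hops collinear in one direction: 65.99 + 447.17 + 127.55 + 145.39 = 786.10.
The longest hop is 447.17; the others sum to 338.93. Folding the others back against it leaves at least 447.17 − 338.93 = 108.24.

108.24 ≤ RV ≤ 786.10 m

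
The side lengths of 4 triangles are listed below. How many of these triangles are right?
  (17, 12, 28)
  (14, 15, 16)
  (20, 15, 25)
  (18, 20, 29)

(17,12,28): 12²+17² = 433 < 784 = 28² → obtuse
(14,15,16): 14²+15² = 421 > 256 = 16² → acute
(20,15,25): 15²+20² = 625 = 25² → right
(18,20,29): 18²+20² = 724 < 841 = 29² → obtuse
1 of the 4 is right.

1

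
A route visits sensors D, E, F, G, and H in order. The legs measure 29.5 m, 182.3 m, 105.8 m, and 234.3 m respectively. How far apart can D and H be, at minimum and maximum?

The maximum is all hops collinear in one direction: 29.5 + 182.3 + 105.8 + 234.3 = 551.9.
The longest hop is 234.3; the others sum to 317.6. Since 234.3 ≤ 317.6, the path can fold back on itself completely, so the minimum distance is 0.

0 ≤ DH ≤ 551.9 m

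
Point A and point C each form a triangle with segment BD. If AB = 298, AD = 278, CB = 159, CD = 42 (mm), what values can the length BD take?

From triangle ABD: |298 − 278| < BD < 298 + 278, i.e. 20 < BD < 576.
From triangle CBD: 117 < BD < 201.
Both must hold, so BD lies in the intersection.

117 < BD < 201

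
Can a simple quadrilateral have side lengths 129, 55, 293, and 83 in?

For a quadrilateral, each side must be shorter than the sum of the others.
Here the longest side is 293, but the remaining 3 sides sum to only 267.

No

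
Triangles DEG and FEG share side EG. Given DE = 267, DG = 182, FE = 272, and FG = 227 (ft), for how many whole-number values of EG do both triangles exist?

From triangle DEG: 85 < EG < 449.
From triangle FEG: 45 < EG < 499.
Intersection: 85 < EG < 449, so integers 86 through 448: 363 values.

363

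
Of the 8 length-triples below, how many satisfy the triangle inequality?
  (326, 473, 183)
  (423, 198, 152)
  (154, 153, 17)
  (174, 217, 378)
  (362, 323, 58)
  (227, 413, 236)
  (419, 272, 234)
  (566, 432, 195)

7

(183,326,473): 183+326 > 473 → valid
(152,198,423): 152+198 ≤ 423 → not valid
(17,153,154): 17+153 > 154 → valid
(174,217,378): 174+217 > 378 → valid
(58,323,362): 58+323 > 362 → valid
(227,236,413): 227+236 > 413 → valid
(234,272,419): 234+272 > 419 → valid
(195,432,566): 195+432 > 566 → valid
7 of the 8 triples form a triangle.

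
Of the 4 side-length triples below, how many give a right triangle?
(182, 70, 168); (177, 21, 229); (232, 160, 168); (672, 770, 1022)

3

(182,70,168): 70²+168² = 33124 = 182² → right
(177,21,229): 21+177 ≤ 229, not a triangle
(232,160,168): 160²+168² = 53824 = 232² → right
(672,770,1022): 672²+770² = 1044484 = 1022² → right
3 of the 4 are right.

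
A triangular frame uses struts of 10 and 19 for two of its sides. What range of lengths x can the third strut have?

9 < x < 29

By the triangle inequality, x must be less than 10 + 19 = 29 and greater than |10 − 19| = 9.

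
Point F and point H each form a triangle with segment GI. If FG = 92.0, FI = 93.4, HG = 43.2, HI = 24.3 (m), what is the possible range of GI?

From triangle FGI: |92.0 − 93.4| < GI < 92.0 + 93.4, i.e. 1.4 < GI < 185.4.
From triangle HGI: 18.9 < GI < 67.5.
Both must hold, so GI lies in the intersection.

18.9 < GI < 67.5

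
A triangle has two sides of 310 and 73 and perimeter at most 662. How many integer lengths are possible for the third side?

Triangle inequality: 237 < x < 383. Perimeter ≤ 662 gives x ≤ 662 − 310 − 73 = 279.
So 237 < x ≤ 279; integers 238 through 279: 42 values.

42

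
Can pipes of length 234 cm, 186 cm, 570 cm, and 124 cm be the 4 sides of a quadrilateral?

No

For a quadrilateral, each side must be shorter than the sum of the others.
Here the longest side is 570, but the remaining 3 sides sum to only 544.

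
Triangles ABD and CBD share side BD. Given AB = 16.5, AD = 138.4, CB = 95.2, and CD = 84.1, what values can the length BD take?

121.9 < BD < 154.9

From triangle ABD: |16.5 − 138.4| < BD < 16.5 + 138.4, i.e. 121.9 < BD < 154.9.
From triangle CBD: 11.1 < BD < 179.3.
Both must hold, so BD lies in the intersection.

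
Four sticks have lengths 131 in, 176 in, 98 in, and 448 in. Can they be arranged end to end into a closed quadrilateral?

No

For a quadrilateral, each side must be shorter than the sum of the others.
Here the longest side is 448, but the remaining 3 sides sum to only 405.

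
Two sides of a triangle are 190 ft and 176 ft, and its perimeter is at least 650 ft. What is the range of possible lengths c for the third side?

Triangle inequality alone gives 14 < c < 366.
The perimeter condition gives c ≥ 650 − 190 − 176 = 284.
Intersecting the two: 284 ≤ c < 366.

284 ≤ c < 366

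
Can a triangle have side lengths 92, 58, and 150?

No

The two shorter sides sum to 150, exactly equal to the longest side 150.
That gives only a degenerate (flat) triangle — the inequality must be strict.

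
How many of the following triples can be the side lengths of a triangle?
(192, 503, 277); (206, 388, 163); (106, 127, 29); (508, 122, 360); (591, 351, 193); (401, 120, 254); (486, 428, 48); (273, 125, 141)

1

(192,277,503): 192+277 ≤ 503 → not valid
(163,206,388): 163+206 ≤ 388 → not valid
(29,106,127): 29+106 > 127 → valid
(122,360,508): 122+360 ≤ 508 → not valid
(193,351,591): 193+351 ≤ 591 → not valid
(120,254,401): 120+254 ≤ 401 → not valid
(48,428,486): 48+428 ≤ 486 → not valid
(125,141,273): 125+141 ≤ 273 → not valid
1 of the 8 triples forms a triangle.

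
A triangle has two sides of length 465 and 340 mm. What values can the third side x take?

By the triangle inequality, x must be less than 465 + 340 = 805 and greater than |465 − 340| = 125.

125 < x < 805 (mm)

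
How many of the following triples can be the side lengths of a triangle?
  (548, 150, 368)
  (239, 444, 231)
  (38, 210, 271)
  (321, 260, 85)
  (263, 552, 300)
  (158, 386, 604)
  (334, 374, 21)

(150,368,548): 150+368 ≤ 548 → not valid
(231,239,444): 231+239 > 444 → valid
(38,210,271): 38+210 ≤ 271 → not valid
(85,260,321): 85+260 > 321 → valid
(263,300,552): 263+300 > 552 → valid
(158,386,604): 158+386 ≤ 604 → not valid
(21,334,374): 21+334 ≤ 374 → not valid
3 of the 7 triples form a triangle.

3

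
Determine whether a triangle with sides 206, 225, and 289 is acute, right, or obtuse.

acute

Compare the square of the longest side to the sum of squares of the other two: 206² + 225² = 93061 > 83521 = 289².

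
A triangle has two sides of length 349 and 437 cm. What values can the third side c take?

By the triangle inequality, c must be less than 349 + 437 = 786 and greater than |349 − 437| = 88.

88 < c < 786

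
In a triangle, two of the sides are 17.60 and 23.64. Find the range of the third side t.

By the triangle inequality, t must be less than 17.60 + 23.64 = 41.24 and greater than |17.60 − 23.64| = 6.04.

6.04 < t < 41.24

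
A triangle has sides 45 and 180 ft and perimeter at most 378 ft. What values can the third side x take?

135 < x ≤ 153 ft

Triangle inequality alone gives 135 < x < 225.
The perimeter condition gives x ≤ 378 − 45 − 180 = 153.
Intersecting the two: 135 < x ≤ 153.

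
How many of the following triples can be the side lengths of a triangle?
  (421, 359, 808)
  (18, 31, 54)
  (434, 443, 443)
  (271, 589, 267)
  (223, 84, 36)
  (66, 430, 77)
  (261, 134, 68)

1

(359,421,808): 359+421 ≤ 808 → not valid
(18,31,54): 18+31 ≤ 54 → not valid
(434,443,443): 434+443 > 443 → valid
(267,271,589): 267+271 ≤ 589 → not valid
(36,84,223): 36+84 ≤ 223 → not valid
(66,77,430): 66+77 ≤ 430 → not valid
(68,134,261): 68+134 ≤ 261 → not valid
1 of the 7 triples forms a triangle.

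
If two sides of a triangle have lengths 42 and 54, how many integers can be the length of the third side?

The third side lies in the open interval (12, 96).
Integers from 13 to 95 inclusive: 95 − 13 + 1 = 83.

83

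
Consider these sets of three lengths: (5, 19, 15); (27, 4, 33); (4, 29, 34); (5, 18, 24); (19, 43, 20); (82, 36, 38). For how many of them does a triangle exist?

(5,15,19): 5+15 > 19 → valid
(4,27,33): 4+27 ≤ 33 → not valid
(4,29,34): 4+29 ≤ 34 → not valid
(5,18,24): 5+18 ≤ 24 → not valid
(19,20,43): 19+20 ≤ 43 → not valid
(36,38,82): 36+38 ≤ 82 → not valid
1 of the 6 triples forms a triangle.

1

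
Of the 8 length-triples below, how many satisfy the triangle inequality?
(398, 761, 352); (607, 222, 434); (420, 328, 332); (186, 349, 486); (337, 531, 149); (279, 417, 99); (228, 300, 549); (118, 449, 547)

4

(352,398,761): 352+398 ≤ 761 → not valid
(222,434,607): 222+434 > 607 → valid
(328,332,420): 328+332 > 420 → valid
(186,349,486): 186+349 > 486 → valid
(149,337,531): 149+337 ≤ 531 → not valid
(99,279,417): 99+279 ≤ 417 → not valid
(228,300,549): 228+300 ≤ 549 → not valid
(118,449,547): 118+449 > 547 → valid
4 of the 8 triples form a triangle.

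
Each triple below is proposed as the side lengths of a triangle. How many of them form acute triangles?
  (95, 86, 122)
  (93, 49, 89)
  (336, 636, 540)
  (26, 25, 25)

(95,86,122): 86²+95² = 16421 > 14884 = 122² → acute
(93,49,89): 49²+89² = 10322 > 8649 = 93² → acute
(336,636,540): 336²+540² = 404496 = 636² → right
(26,25,25): 25²+25² = 1250 > 676 = 26² → acute
3 of the 4 are acute.

3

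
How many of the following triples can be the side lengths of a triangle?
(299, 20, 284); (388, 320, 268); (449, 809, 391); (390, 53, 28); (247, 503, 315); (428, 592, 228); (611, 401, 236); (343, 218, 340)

7

(20,284,299): 20+284 > 299 → valid
(268,320,388): 268+320 > 388 → valid
(391,449,809): 391+449 > 809 → valid
(28,53,390): 28+53 ≤ 390 → not valid
(247,315,503): 247+315 > 503 → valid
(228,428,592): 228+428 > 592 → valid
(236,401,611): 236+401 > 611 → valid
(218,340,343): 218+340 > 343 → valid
7 of the 8 triples form a triangle.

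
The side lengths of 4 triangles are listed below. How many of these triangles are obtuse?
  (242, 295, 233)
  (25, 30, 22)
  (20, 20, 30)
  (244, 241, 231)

(242,295,233): 233²+242² = 112853 > 87025 = 295² → acute
(25,30,22): 22²+25² = 1109 > 900 = 30² → acute
(20,20,30): 20²+20² = 800 < 900 = 30² → obtuse
(244,241,231): 231²+241² = 111442 > 59536 = 244² → acute
1 of the 4 is obtuse.

1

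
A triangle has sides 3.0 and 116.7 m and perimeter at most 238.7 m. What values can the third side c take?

113.7 < c ≤ 119.0

Triangle inequality alone gives 113.7 < c < 119.7.
The perimeter condition gives c ≤ 238.7 − 3.0 − 116.7 = 119.0.
Intersecting the two: 113.7 < c ≤ 119.0.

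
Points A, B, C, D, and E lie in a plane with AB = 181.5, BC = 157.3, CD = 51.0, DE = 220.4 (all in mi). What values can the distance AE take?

The maximum is all hops collinear in one direction: 181.5 + 157.3 + 51.0 + 220.4 = 610.2.
The longest hop is 220.4; the others sum to 389.8. Since 220.4 ≤ 389.8, the path can fold back on itself completely, so the minimum distance is 0.

0 ≤ AE ≤ 610.2 mi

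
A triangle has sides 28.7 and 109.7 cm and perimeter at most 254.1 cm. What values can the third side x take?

81.0 < x ≤ 115.7

Triangle inequality alone gives 81.0 < x < 138.4.
The perimeter condition gives x ≤ 254.1 − 28.7 − 109.7 = 115.7.
Intersecting the two: 81.0 < x ≤ 115.7.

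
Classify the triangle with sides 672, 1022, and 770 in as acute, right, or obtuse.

right

Compare the square of the longest side to the sum of squares of the other two: 672² + 770² = 1044484 = 1022².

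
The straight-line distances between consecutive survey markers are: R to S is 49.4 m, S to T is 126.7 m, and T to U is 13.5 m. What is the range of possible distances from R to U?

The maximum is all hops collinear in one direction: 49.4 + 126.7 + 13.5 = 189.6.
The longest hop is 126.7; the others sum to 62.9. Folding the others back against it leaves at least 126.7 − 62.9 = 63.8.

63.8 ≤ RU ≤ 189.6 m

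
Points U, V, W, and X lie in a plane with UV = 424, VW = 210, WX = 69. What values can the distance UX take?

145 ≤ UX ≤ 703

The maximum is all hops collinear in one direction: 424 + 210 + 69 = 703.
The longest hop is 424; the others sum to 279. Folding the others back against it leaves at least 424 − 279 = 145.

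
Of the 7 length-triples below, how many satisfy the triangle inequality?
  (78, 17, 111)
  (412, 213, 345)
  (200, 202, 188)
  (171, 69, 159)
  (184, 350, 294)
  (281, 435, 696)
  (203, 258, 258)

6

(17,78,111): 17+78 ≤ 111 → not valid
(213,345,412): 213+345 > 412 → valid
(188,200,202): 188+200 > 202 → valid
(69,159,171): 69+159 > 171 → valid
(184,294,350): 184+294 > 350 → valid
(281,435,696): 281+435 > 696 → valid
(203,258,258): 203+258 > 258 → valid
6 of the 7 triples form a triangle.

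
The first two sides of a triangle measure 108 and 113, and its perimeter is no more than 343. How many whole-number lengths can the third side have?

Triangle inequality: 5 < x < 221. Perimeter ≤ 343 gives x ≤ 343 − 108 − 113 = 122.
So 5 < x ≤ 122; integers 6 through 122: 117 values.

117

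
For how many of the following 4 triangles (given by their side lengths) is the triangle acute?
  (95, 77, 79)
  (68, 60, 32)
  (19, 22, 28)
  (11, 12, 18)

(95,77,79): 77²+79² = 12170 > 9025 = 95² → acute
(68,60,32): 32²+60² = 4624 = 68² → right
(19,22,28): 19²+22² = 845 > 784 = 28² → acute
(11,12,18): 11²+12² = 265 < 324 = 18² → obtuse
2 of the 4 are acute.

2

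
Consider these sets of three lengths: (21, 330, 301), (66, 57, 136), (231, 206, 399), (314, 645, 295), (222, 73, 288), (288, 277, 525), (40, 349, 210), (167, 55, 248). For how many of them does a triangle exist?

3

(21,301,330): 21+301 ≤ 330 → not valid
(57,66,136): 57+66 ≤ 136 → not valid
(206,231,399): 206+231 > 399 → valid
(295,314,645): 295+314 ≤ 645 → not valid
(73,222,288): 73+222 > 288 → valid
(277,288,525): 277+288 > 525 → valid
(40,210,349): 40+210 ≤ 349 → not valid
(55,167,248): 55+167 ≤ 248 → not valid
3 of the 8 triples form a triangle.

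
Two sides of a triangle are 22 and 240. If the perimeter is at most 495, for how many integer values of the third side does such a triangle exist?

15

Triangle inequality: 218 < x < 262. Perimeter ≤ 495 gives x ≤ 495 − 22 − 240 = 233.
So 218 < x ≤ 233; integers 219 through 233: 15 values.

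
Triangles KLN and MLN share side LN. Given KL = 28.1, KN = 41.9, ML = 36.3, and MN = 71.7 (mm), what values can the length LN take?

35.4 < LN < 70.0

From triangle KLN: |28.1 − 41.9| < LN < 28.1 + 41.9, i.e. 13.8 < LN < 70.0.
From triangle MLN: 35.4 < LN < 108.0.
Both must hold, so LN lies in the intersection.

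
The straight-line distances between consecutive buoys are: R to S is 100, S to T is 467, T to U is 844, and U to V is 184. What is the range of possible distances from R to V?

The maximum is all hops collinear in one direction: 100 + 467 + 844 + 184 = 1595.
The longest hop is 844; the others sum to 751. Folding the others back against it leaves at least 844 − 751 = 93.

93 ≤ RV ≤ 1595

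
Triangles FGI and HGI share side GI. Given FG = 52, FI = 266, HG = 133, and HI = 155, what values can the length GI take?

From triangle FGI: |52 − 266| < GI < 52 + 266, i.e. 214 < GI < 318.
From triangle HGI: 22 < GI < 288.
Both must hold, so GI lies in the intersection.

214 < GI < 288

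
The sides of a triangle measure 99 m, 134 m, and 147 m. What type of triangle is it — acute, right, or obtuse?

acute

Compare the square of the longest side to the sum of squares of the other two: 99² + 134² = 27757 > 21609 = 147².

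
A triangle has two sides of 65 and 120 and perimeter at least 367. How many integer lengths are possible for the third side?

3

Triangle inequality: 55 < x < 185. Perimeter ≥ 367 gives x ≥ 367 − 65 − 120 = 182.
So 182 ≤ x < 185; integers 182 through 184: 3 values.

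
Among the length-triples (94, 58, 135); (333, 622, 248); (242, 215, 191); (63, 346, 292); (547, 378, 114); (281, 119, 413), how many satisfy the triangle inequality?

3

(58,94,135): 58+94 > 135 → valid
(248,333,622): 248+333 ≤ 622 → not valid
(191,215,242): 191+215 > 242 → valid
(63,292,346): 63+292 > 346 → valid
(114,378,547): 114+378 ≤ 547 → not valid
(119,281,413): 119+281 ≤ 413 → not valid
3 of the 6 triples form a triangle.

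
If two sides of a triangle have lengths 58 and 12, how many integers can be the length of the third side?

The third side lies in the open interval (46, 70).
Integers from 47 to 69 inclusive: 69 − 47 + 1 = 23.

23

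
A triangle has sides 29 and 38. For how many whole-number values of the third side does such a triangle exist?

57

The third side lies in the open interval (9, 67).
Integers from 10 to 66 inclusive: 66 − 10 + 1 = 57.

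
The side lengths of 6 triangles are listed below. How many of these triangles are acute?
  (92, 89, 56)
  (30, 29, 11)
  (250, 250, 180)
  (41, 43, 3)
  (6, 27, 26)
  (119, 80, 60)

3

(92,89,56): 56²+89² = 11057 > 8464 = 92² → acute
(30,29,11): 11²+29² = 962 > 900 = 30² → acute
(250,250,180): 180²+250² = 94900 > 62500 = 250² → acute
(41,43,3): 3²+41² = 1690 < 1849 = 43² → obtuse
(6,27,26): 6²+26² = 712 < 729 = 27² → obtuse
(119,80,60): 60²+80² = 10000 < 14161 = 119² → obtuse
3 of the 6 are acute.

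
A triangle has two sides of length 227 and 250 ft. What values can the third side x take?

23 < x < 477 (ft)

By the triangle inequality, x must be less than 227 + 250 = 477 and greater than |227 − 250| = 23.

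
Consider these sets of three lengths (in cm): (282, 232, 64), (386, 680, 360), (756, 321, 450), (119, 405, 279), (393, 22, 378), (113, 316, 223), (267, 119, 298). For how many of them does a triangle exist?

(64,232,282): 64+232 > 282 → valid
(360,386,680): 360+386 > 680 → valid
(321,450,756): 321+450 > 756 → valid
(119,279,405): 119+279 ≤ 405 → not valid
(22,378,393): 22+378 > 393 → valid
(113,223,316): 113+223 > 316 → valid
(119,267,298): 119+267 > 298 → valid
6 of the 7 triples form a triangle.

6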